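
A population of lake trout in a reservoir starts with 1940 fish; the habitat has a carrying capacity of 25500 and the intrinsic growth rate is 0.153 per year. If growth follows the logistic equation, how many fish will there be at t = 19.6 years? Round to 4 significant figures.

A = (K − N₀)/N₀ = (25500 − 1940)/1940 = 12.144.
N(t) = K/(1 + A·e^(−rt)) = 25500/(1 + 12.144×e^(−0.153×19.6)).
e^(−2.999) = 0.049847; denominator = 1 + 12.144×0.049847 = 1.6054.
N = 25500/1.6054 = 15884.3.

15880 fish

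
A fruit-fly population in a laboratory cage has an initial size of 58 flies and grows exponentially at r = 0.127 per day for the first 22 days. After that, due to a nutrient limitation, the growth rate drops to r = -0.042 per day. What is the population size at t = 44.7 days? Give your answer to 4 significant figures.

Phase 1: N(22) = 58·e^(0.127×22) = 58·e^2.794 = 948.084.
Phase 2 runs for 44.7 − 22 = 22.7 days at r = -0.042.
N(44.7) = 948.084·e^(-0.042×22.7) = 948.084·e^-0.9534 = 365.418.

365.4 flies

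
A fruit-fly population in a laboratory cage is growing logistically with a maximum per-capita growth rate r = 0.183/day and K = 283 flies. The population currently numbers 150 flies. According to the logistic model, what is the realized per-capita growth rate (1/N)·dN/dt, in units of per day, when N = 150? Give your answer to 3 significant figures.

(1/N)·dN/dt = r(1 − N/K) = 0.183 × (1 − 150/283).
= 0.183 × 0.46996 = 0.086004.

0.0860 per day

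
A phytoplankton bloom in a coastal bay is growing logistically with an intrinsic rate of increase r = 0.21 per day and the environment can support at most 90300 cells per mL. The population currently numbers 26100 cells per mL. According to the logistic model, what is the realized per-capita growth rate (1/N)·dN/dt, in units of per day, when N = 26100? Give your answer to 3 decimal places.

0.149 per day

(1/N)·dN/dt = r(1 − N/K) = 0.21 × (1 − 26100/90300).
= 0.21 × 0.71096 = 0.1493.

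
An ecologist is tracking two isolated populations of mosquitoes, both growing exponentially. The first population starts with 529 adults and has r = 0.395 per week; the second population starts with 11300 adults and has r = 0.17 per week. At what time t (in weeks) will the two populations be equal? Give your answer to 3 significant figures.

13.6 weeks

Set 529·e^(0.395t) = 11300·e^(0.17t).
e^((0.395 − 0.17)t) = 11300/529 → e^(0.225·t) = 21.361.
0.225·t = ln(21.361) = 3.0616, so t = 3.0616/0.225 = 13.607.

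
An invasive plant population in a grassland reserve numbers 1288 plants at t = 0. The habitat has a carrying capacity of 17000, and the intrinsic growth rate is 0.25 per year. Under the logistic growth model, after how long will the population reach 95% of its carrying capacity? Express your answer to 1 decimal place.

A = (K − N₀)/N₀ = (17000 − 1288)/1288 = 12.199.
Solve 17000/(1 + 12.199·e^(−0.25t)) = 16150: 1 + 12.199·e^(−0.25t) = 1.0526, so e^(−0.25t) = 0.0043145.
−0.25·t = ln(0.0043145) = -5.4458, so t = 5.4458/0.25 = 21.783.

21.8 years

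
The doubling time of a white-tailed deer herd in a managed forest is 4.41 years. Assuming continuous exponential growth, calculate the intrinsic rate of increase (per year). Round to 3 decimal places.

r = ln(2)/t_d = 0.6931/4.41 = 0.15718.

0.157 per year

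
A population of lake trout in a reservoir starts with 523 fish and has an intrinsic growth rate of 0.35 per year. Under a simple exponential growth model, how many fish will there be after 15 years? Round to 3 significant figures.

99700 fish

N(t) = N₀·e^(rt) = 523 × e^(0.35×15) = 523 × e^5.25.
e^5.25 ≈ 190.57, so N ≈ 523 × 190.57 = 99666.2.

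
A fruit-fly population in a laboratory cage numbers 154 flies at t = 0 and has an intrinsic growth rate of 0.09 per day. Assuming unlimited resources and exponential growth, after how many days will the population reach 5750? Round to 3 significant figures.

Set N₀·e^(rt) = 5750: e^(0.09·t) = 5750/154 = 37.338.
0.09·t = ln(37.338) = 3.62, so t = 3.62/0.09 = 40.222.

40.2 days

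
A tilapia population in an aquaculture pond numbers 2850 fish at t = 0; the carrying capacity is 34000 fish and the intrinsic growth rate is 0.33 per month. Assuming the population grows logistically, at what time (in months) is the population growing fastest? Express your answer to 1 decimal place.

7.2 months

Logistic growth is fastest at N = K/2 = 17000.
A = (K − N₀)/N₀ = 10.93. Set K/(1 + A·e^(−rt)) = K/2 → A·e^(−rt) = 1.
e^(−0.33t) = 1/10.93 = 0.0914928, so t = ln(10.93)/0.33 = 2.3915/0.33 = 7.247.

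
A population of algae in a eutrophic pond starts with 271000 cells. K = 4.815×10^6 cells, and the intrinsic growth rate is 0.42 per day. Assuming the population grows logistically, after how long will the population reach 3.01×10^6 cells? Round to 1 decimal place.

A = (K − N₀)/N₀ = (4.815×10^6 − 271000)/271000 = 16.768.
Solve 4.815×10^6/(1 + 16.768·e^(−0.42t)) = 3.01×10^6: 1 + 16.768·e^(−0.42t) = 1.5997, so e^(−0.42t) = 0.0357636.
−0.42·t = ln(0.0357636) = -3.3308, so t = 3.3308/0.42 = 7.9305.

7.9 days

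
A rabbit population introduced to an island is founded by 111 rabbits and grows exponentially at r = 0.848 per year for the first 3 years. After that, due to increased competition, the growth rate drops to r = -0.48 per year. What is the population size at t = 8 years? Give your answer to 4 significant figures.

Phase 1: N(3) = 111·e^(0.848×3) = 111·e^2.544 = 1413.08.
Phase 2 runs for 8 − 3 = 5 years at r = -0.48.
N(8) = 1413.08·e^(-0.48×5) = 1413.08·e^-2.4 = 128.192.

128.2 rabbits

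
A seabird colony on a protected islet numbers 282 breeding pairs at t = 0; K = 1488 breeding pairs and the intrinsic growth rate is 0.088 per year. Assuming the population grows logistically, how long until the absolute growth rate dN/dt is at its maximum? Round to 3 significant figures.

Logistic growth is fastest at N = K/2 = 744.
A = (K − N₀)/N₀ = 4.2766. Set K/(1 + A·e^(−rt)) = K/2 → A·e^(−rt) = 1.
e^(−0.088t) = 1/4.2766 = 0.233831, so t = ln(4.2766)/0.088 = 1.4532/0.088 = 16.513.

16.5 years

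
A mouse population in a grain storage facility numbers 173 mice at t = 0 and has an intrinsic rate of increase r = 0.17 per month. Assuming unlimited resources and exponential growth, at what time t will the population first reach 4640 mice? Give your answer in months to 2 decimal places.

Set N₀·e^(rt) = 4640: e^(0.17·t) = 4640/173 = 26.821.
0.17·t = ln(26.821) = 3.2892, so t = 3.2892/0.17 = 19.348.

19.35 months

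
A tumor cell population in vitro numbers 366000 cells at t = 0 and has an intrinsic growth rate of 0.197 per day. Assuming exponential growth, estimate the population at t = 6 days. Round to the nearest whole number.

N(t) = N₀·e^(rt) = 366000 × e^(0.197×6) = 366000 × e^1.182.
e^1.182 ≈ 3.2609, so N ≈ 366000 × 3.2609 = 1.193486×10^6.

1193486 cells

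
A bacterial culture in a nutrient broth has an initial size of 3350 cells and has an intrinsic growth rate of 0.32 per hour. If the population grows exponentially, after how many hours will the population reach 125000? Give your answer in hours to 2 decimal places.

11.31 hours

Set N₀·e^(rt) = 125000: e^(0.32·t) = 125000/3350 = 37.313.
0.32·t = ln(37.313) = 3.6194, so t = 3.6194/0.32 = 11.31.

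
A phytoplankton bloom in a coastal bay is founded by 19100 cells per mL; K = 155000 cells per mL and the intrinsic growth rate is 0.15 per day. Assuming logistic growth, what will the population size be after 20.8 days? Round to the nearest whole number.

117944 cells per mL

A = (K − N₀)/N₀ = (155000 − 19100)/19100 = 7.1152.
N(t) = K/(1 + A·e^(−rt)) = 155000/(1 + 7.1152×e^(−0.15×20.8)).
e^(−3.12) = 0.044157; denominator = 1 + 7.1152×0.044157 = 1.3142.
N = 155000/1.3142 = 117944.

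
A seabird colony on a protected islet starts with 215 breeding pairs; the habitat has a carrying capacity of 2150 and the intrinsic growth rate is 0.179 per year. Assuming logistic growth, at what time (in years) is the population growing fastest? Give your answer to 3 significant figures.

12.3 years

Logistic growth is fastest at N = K/2 = 1075.
A = (K − N₀)/N₀ = 9. Set K/(1 + A·e^(−rt)) = K/2 → A·e^(−rt) = 1.
e^(−0.179t) = 1/9 = 0.111111, so t = ln(9)/0.179 = 2.1972/0.179 = 12.275.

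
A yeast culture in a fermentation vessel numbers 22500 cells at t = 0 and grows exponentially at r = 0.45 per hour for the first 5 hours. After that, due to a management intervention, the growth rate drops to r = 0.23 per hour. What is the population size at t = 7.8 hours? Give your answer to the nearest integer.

406472 cells

Phase 1: N(5) = 22500·e^(0.45×5) = 22500·e^2.25 = 213474.
Phase 2 runs for 7.8 − 5 = 2.8 hours at r = 0.23.
N(7.8) = 213474·e^(0.23×2.8) = 213474·e^0.644 = 406472.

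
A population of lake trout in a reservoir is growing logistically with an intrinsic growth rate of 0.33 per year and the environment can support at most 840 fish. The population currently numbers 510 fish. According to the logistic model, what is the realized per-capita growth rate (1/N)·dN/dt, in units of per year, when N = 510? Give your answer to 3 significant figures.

0.130 per year

(1/N)·dN/dt = r(1 − N/K) = 0.33 × (1 − 510/840).
= 0.33 × 0.39286 = 0.12964.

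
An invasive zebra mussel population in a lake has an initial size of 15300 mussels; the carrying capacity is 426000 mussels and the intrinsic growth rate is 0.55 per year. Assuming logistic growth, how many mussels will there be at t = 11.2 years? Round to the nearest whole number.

403142 mussels

A = (K − N₀)/N₀ = (426000 − 15300)/15300 = 26.843.
N(t) = K/(1 + A·e^(−rt)) = 426000/(1 + 26.843×e^(−0.55×11.2)).
e^(−6.16) = 0.0021123; denominator = 1 + 26.843×0.0021123 = 1.0567.
N = 426000/1.0567 = 403142.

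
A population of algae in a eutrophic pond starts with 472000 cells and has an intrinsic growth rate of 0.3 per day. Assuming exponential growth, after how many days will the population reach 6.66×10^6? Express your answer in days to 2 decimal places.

Set N₀·e^(rt) = 6.66×10^6: e^(0.3·t) = 6.66×10^6/472000 = 14.11.
0.3·t = ln(14.11) = 2.6469, so t = 2.6469/0.3 = 8.823.

8.82 days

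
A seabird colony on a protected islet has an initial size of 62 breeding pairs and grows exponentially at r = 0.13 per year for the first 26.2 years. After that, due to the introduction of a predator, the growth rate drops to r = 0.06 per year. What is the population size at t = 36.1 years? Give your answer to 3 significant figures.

Phase 1: N(26.2) = 62·e^(0.13×26.2) = 62·e^3.406 = 1868.95.
Phase 2 runs for 36.1 − 26.2 = 9.9 years at r = 0.06.
N(36.1) = 1868.95·e^(0.06×9.9) = 1868.95·e^0.594 = 3385.09.

3390 breeding pairs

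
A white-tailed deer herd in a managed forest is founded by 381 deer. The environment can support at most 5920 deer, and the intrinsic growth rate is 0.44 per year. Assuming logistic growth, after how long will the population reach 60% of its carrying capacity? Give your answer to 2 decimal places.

7.01 years

A = (K − N₀)/N₀ = (5920 − 381)/381 = 14.538.
Solve 5920/(1 + 14.538·e^(−0.44t)) = 3552: 1 + 14.538·e^(−0.44t) = 1.6667, so e^(−0.44t) = 0.0458567.
−0.44·t = ln(0.0458567) = -3.0822, so t = 3.0822/0.44 = 7.0051.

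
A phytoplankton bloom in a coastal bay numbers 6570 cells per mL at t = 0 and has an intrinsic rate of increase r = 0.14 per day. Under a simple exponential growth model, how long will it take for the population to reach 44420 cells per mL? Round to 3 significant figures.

Set N₀·e^(rt) = 44420: e^(0.14·t) = 44420/6570 = 6.761.
0.14·t = ln(6.761) = 1.9112, so t = 1.9112/0.14 = 13.651.

13.7 days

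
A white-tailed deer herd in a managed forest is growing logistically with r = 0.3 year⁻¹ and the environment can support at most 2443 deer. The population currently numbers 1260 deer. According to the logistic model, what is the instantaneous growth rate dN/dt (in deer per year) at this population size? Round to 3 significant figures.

dN/dt = rN(1 − N/K) = 0.3 × 1260 × (1 − 1260/2443).
1 − 1260/2443 = 0.48424; dN/dt = 0.3 × 1260 × 0.48424 = 183.04.

183 deer per year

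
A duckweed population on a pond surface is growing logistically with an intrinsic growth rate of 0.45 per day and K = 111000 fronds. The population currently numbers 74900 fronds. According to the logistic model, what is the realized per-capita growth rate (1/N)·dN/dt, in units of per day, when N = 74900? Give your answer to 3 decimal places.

0.146 per day

(1/N)·dN/dt = r(1 − N/K) = 0.45 × (1 − 74900/111000).
= 0.45 × 0.32523 = 0.14635.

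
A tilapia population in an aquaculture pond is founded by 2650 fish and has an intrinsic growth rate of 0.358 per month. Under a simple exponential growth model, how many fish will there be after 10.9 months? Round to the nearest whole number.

131205 fish

N(t) = N₀·e^(rt) = 2650 × e^(0.358×10.9) = 2650 × e^3.902.
e^3.902 ≈ 49.511, so N ≈ 2650 × 49.511 = 131205.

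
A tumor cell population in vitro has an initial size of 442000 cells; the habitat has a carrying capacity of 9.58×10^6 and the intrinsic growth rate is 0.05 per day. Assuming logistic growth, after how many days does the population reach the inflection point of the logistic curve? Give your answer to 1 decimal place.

60.6 days

Logistic growth is fastest at N = K/2 = 4.79×10^6.
A = (K − N₀)/N₀ = 20.674. Set K/(1 + A·e^(−rt)) = K/2 → A·e^(−rt) = 1.
e^(−0.05t) = 1/20.674 = 0.0483694, so t = ln(20.674)/0.05 = 3.0289/0.05 = 60.578.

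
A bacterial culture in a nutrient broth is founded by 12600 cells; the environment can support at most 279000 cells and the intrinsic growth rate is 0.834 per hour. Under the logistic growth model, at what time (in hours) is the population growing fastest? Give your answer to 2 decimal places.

Logistic growth is fastest at N = K/2 = 139500.
A = (K − N₀)/N₀ = 21.143. Set K/(1 + A·e^(−rt)) = K/2 → A·e^(−rt) = 1.
e^(−0.834t) = 1/21.143 = 0.0472973, so t = ln(21.143)/0.834 = 3.0513/0.834 = 3.6586.

3.66 hours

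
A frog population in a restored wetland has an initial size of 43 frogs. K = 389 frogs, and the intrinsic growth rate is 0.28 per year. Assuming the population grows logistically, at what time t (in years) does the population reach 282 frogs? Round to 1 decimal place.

A = (K − N₀)/N₀ = (389 − 43)/43 = 8.0465.
Solve 389/(1 + 8.0465·e^(−0.28t)) = 282: 1 + 8.0465·e^(−0.28t) = 1.3794, so e^(−0.28t) = 0.0471549.
−0.28·t = ln(0.0471549) = -3.0543, so t = 3.0543/0.28 = 10.908.

10.9 years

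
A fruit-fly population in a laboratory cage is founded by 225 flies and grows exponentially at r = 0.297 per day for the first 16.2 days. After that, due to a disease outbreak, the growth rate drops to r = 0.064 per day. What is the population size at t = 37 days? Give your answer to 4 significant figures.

Phase 1: N(16.2) = 225·e^(0.297×16.2) = 225·e^4.811 = 27653.3.
Phase 2 runs for 37 − 16.2 = 20.8 days at r = 0.064.
N(37) = 27653.3·e^(0.064×20.8) = 27653.3·e^1.331 = 104684.

104700 flies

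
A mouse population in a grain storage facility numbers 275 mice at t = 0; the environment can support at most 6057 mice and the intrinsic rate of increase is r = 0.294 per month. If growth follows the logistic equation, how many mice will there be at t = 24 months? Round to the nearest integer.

A = (K − N₀)/N₀ = (6057 − 275)/275 = 21.025.
N(t) = K/(1 + A·e^(−rt)) = 6057/(1 + 21.025×e^(−0.294×24)).
e^(−7.056) = 0.00086222; denominator = 1 + 21.025×0.00086222 = 1.0181.
N = 6057/1.0181 = 5949.15.

5949 mice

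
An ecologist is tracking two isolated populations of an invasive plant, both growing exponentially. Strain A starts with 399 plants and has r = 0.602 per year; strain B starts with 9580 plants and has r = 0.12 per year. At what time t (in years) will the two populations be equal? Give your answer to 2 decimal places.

6.59 years

Set 399·e^(0.602t) = 9580·e^(0.12t).
e^((0.602 − 0.12)t) = 9580/399 → e^(0.482·t) = 24.01.
0.482·t = ln(24.01) = 3.1785, so t = 3.1785/0.482 = 6.5943.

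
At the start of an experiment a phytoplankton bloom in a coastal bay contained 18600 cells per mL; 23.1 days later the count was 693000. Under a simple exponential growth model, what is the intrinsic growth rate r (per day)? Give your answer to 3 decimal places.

0.157 per day

From N(t) = N₀·e^(rt): e^(r·23.1) = 693000/18600 = 37.258.
r·23.1 = ln(37.258) = 3.6179, so r = 3.6179/23.1 = 0.15662.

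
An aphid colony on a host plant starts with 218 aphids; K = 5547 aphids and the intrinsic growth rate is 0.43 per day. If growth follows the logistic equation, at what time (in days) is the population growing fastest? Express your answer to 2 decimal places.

7.43 days

Logistic growth is fastest at N = K/2 = 2773.5.
A = (K − N₀)/N₀ = 24.445. Set K/(1 + A·e^(−rt)) = K/2 → A·e^(−rt) = 1.
e^(−0.43t) = 1/24.445 = 0.0409082, so t = ln(24.445)/0.43 = 3.1964/0.43 = 7.4335.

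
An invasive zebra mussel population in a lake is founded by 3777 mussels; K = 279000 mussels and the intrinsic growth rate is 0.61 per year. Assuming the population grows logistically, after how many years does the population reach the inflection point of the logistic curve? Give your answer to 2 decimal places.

7.03 years

Logistic growth is fastest at N = K/2 = 139500.
A = (K − N₀)/N₀ = 72.868. Set K/(1 + A·e^(−rt)) = K/2 → A·e^(−rt) = 1.
e^(−0.61t) = 1/72.868 = 0.0137234, so t = ln(72.868)/0.61 = 4.2887/0.61 = 7.0306.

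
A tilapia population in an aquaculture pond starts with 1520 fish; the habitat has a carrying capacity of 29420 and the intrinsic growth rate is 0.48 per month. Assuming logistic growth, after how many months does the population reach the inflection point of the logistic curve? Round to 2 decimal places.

6.06 months

Logistic growth is fastest at N = K/2 = 14710.
A = (K − N₀)/N₀ = 18.355. Set K/(1 + A·e^(−rt)) = K/2 → A·e^(−rt) = 1.
e^(−0.48t) = 1/18.355 = 0.0544803, so t = ln(18.355)/0.48 = 2.9099/0.48 = 6.0623.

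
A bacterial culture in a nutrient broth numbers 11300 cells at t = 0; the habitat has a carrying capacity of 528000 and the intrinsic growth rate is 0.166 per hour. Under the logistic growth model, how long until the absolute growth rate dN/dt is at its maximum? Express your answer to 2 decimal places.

Logistic growth is fastest at N = K/2 = 264000.
A = (K − N₀)/N₀ = 45.726. Set K/(1 + A·e^(−rt)) = K/2 → A·e^(−rt) = 1.
e^(−0.166t) = 1/45.726 = 0.0218696, so t = ln(45.726)/0.166 = 3.8227/0.166 = 23.028.

23.03 hours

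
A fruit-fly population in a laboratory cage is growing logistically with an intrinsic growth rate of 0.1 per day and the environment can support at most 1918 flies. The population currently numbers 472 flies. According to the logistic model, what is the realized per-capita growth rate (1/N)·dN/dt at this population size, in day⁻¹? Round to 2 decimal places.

0.08 per day

(1/N)·dN/dt = r(1 − N/K) = 0.1 × (1 − 472/1918).
= 0.1 × 0.75391 = 0.075391.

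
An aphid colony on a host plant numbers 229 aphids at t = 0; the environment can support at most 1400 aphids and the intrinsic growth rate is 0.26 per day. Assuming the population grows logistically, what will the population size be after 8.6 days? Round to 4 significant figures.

905.2 aphids

A = (K − N₀)/N₀ = (1400 − 229)/229 = 5.1135.
N(t) = K/(1 + A·e^(−rt)) = 1400/(1 + 5.1135×e^(−0.26×8.6)).
e^(−2.236) = 0.10689; denominator = 1 + 5.1135×0.10689 = 1.5466.
N = 1400/1.5466 = 905.234.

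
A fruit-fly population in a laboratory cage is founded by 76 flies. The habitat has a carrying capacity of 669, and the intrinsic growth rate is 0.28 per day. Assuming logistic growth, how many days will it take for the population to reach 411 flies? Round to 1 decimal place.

A = (K − N₀)/N₀ = (669 − 76)/76 = 7.8026.
Solve 669/(1 + 7.8026·e^(−0.28t)) = 411: 1 + 7.8026·e^(−0.28t) = 1.6277, so e^(−0.28t) = 0.080452.
−0.28·t = ln(0.080452) = -2.5201, so t = 2.5201/0.28 = 9.0003.

9.0 days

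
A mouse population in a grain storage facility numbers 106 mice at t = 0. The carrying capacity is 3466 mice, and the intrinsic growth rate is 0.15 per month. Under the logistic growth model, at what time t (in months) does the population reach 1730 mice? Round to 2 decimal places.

23.02 months

A = (K − N₀)/N₀ = (3466 − 106)/106 = 31.698.
Solve 3466/(1 + 31.698·e^(−0.15t)) = 1730: 1 + 31.698·e^(−0.15t) = 2.0035, so e^(−0.15t) = 0.031657.
−0.15·t = ln(0.031657) = -3.4528, so t = 3.4528/0.15 = 23.019.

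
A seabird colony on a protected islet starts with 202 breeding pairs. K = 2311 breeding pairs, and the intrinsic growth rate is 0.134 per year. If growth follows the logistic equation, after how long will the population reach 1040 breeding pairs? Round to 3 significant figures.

16.0 years

A = (K − N₀)/N₀ = (2311 − 202)/202 = 10.441.
Solve 2311/(1 + 10.441·e^(−0.134t)) = 1040: 1 + 10.441·e^(−0.134t) = 2.2221, so e^(−0.134t) = 0.117054.
−0.134·t = ln(0.117054) = -2.1451, so t = 2.1451/0.134 = 16.008.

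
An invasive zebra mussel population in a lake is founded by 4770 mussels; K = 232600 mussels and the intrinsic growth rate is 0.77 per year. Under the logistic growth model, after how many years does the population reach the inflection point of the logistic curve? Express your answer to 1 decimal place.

5.0 years

Logistic growth is fastest at N = K/2 = 116300.
A = (K − N₀)/N₀ = 47.763. Set K/(1 + A·e^(−rt)) = K/2 → A·e^(−rt) = 1.
e^(−0.77t) = 1/47.763 = 0.0209367, so t = ln(47.763)/0.77 = 3.8663/0.77 = 5.0211.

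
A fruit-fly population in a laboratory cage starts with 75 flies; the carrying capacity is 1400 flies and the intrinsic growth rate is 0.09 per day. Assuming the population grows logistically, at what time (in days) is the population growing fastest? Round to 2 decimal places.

31.91 days

Logistic growth is fastest at N = K/2 = 700.
A = (K − N₀)/N₀ = 17.667. Set K/(1 + A·e^(−rt)) = K/2 → A·e^(−rt) = 1.
e^(−0.09t) = 1/17.667 = 0.0566038, so t = ln(17.667)/0.09 = 2.8717/0.09 = 31.908.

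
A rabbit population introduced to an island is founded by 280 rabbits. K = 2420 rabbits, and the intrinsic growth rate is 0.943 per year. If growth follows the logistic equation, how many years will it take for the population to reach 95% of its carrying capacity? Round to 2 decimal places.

A = (K − N₀)/N₀ = (2420 − 280)/280 = 7.6429.
Solve 2420/(1 + 7.6429·e^(−0.943t)) = 2299: 1 + 7.6429·e^(−0.943t) = 1.0526, so e^(−0.943t) = 0.00688637.
−0.943·t = ln(0.00688637) = -4.9782, so t = 4.9782/0.943 = 5.2791.

5.28 years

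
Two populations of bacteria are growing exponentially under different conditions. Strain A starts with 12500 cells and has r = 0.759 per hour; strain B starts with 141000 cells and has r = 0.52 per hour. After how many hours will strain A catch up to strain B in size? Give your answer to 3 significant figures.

10.1 hours

Set 12500·e^(0.759t) = 141000·e^(0.52t).
e^((0.759 − 0.52)t) = 141000/12500 → e^(0.239·t) = 11.28.
0.239·t = ln(11.28) = 2.423, so t = 2.423/0.239 = 10.138.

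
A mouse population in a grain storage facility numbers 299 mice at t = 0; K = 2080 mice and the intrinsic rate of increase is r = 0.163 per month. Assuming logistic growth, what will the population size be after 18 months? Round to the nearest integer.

1580 mice

A = (K − N₀)/N₀ = (2080 − 299)/299 = 5.9565.
N(t) = K/(1 + A·e^(−rt)) = 2080/(1 + 5.9565×e^(−0.163×18)).
e^(−2.934) = 0.053184; denominator = 1 + 5.9565×0.053184 = 1.3168.
N = 2080/1.3168 = 1579.6.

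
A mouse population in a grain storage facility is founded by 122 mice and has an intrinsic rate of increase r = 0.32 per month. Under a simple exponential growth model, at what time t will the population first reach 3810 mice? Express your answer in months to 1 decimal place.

Set N₀·e^(rt) = 3810: e^(0.32·t) = 3810/122 = 31.23.
0.32·t = ln(31.23) = 3.4414, so t = 3.4414/0.32 = 10.754.

10.8 months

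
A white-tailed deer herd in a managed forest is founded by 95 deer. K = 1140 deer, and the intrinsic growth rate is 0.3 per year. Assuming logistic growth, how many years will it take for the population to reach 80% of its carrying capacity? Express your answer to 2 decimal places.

12.61 years

A = (K − N₀)/N₀ = (1140 − 95)/95 = 11.
Solve 1140/(1 + 11·e^(−0.3t)) = 912: 1 + 11·e^(−0.3t) = 1.25, so e^(−0.3t) = 0.0227273.
−0.3·t = ln(0.0227273) = -3.7842, so t = 3.7842/0.3 = 12.614.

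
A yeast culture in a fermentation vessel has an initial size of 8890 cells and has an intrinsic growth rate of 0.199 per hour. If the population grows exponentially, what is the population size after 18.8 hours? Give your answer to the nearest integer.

N(t) = N₀·e^(rt) = 8890 × e^(0.199×18.8) = 8890 × e^3.741.
e^3.741 ≈ 42.149, so N ≈ 8890 × 42.149 = 374701.

374701 cells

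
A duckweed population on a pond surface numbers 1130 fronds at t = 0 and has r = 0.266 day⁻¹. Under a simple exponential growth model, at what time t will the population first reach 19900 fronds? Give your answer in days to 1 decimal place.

10.8 days

Set N₀·e^(rt) = 19900: e^(0.266·t) = 19900/1130 = 17.611.
0.266·t = ln(17.611) = 2.8685, so t = 2.8685/0.266 = 10.784.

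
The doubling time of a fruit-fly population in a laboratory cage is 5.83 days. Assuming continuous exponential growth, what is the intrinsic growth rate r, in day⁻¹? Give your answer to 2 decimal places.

0.12 per day

r = ln(2)/t_d = 0.6931/5.83 = 0.11889.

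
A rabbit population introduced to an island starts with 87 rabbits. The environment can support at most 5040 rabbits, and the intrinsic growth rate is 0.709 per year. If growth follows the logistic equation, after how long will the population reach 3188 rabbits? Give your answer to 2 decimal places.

6.47 years

A = (K − N₀)/N₀ = (5040 − 87)/87 = 56.931.
Solve 5040/(1 + 56.931·e^(−0.709t)) = 3188: 1 + 56.931·e^(−0.709t) = 1.5809, so e^(−0.709t) = 0.0102041.
−0.709·t = ln(0.0102041) = -4.585, so t = 4.585/0.709 = 6.4668.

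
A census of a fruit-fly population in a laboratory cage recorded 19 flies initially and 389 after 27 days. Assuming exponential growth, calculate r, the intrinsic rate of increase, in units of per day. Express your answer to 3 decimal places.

From N(t) = N₀·e^(rt): e^(r·27) = 389/19 = 20.474.
r·27 = ln(20.474) = 3.0191, so r = 3.0191/27 = 0.11182.

0.112 per day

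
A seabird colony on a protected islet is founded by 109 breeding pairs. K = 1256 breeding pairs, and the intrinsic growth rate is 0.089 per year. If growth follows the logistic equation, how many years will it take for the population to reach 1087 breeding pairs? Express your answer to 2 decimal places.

47.36 years

A = (K − N₀)/N₀ = (1256 − 109)/109 = 10.523.
Solve 1256/(1 + 10.523·e^(−0.089t)) = 1087: 1 + 10.523·e^(−0.089t) = 1.1555, so e^(−0.089t) = 0.0147748.
−0.089·t = ln(0.0147748) = -4.2148, so t = 4.2148/0.089 = 47.358.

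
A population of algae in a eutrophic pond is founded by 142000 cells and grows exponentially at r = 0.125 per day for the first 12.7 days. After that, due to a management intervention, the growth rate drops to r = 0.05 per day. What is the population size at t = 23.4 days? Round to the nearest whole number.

1185983 cells

Phase 1: N(12.7) = 142000·e^(0.125×12.7) = 142000·e^1.587 = 694594.
Phase 2 runs for 23.4 − 12.7 = 10.7 days at r = 0.05.
N(23.4) = 694594·e^(0.05×10.7) = 694594·e^0.535 = 1.185983×10^6.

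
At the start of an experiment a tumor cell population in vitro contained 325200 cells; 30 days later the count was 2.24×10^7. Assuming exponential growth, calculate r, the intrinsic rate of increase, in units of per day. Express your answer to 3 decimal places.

From N(t) = N₀·e^(rt): e^(r·30) = 2.24×10^7/325200 = 68.881.
r·30 = ln(68.881) = 4.2324, so r = 4.2324/30 = 0.14108.

0.141 per day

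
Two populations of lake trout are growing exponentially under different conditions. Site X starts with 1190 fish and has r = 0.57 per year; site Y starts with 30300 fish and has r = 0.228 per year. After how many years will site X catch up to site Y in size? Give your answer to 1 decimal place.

9.5 years

Set 1190·e^(0.57t) = 30300·e^(0.228t).
e^((0.57 − 0.228)t) = 30300/1190 → e^(0.342·t) = 25.462.
0.342·t = ln(25.462) = 3.2372, so t = 3.2372/0.342 = 9.4655.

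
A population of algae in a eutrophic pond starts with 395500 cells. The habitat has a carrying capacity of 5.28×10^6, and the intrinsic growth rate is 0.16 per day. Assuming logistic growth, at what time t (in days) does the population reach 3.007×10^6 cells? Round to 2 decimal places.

A = (K − N₀)/N₀ = (5.28×10^6 − 395500)/395500 = 12.35.
Solve 5.28×10^6/(1 + 12.35·e^(−0.16t)) = 3.007×10^6: 1 + 12.35·e^(−0.16t) = 1.7559, so e^(−0.16t) = 0.0612058.
−0.16·t = ln(0.0612058) = -2.7935, so t = 2.7935/0.16 = 17.459.

17.46 days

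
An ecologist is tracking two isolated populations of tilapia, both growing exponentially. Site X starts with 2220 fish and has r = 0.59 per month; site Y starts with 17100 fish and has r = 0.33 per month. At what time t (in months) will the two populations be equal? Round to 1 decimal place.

Set 2220·e^(0.59t) = 17100·e^(0.33t).
e^((0.59 − 0.33)t) = 17100/2220 → e^(0.26·t) = 7.7027.
0.26·t = ln(7.7027) = 2.0416, so t = 2.0416/0.26 = 7.8522.

7.9 months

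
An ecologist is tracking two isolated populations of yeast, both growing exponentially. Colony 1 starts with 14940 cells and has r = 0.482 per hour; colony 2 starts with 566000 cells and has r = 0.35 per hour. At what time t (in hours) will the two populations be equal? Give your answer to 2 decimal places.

27.53 hours

Set 14940·e^(0.482t) = 566000·e^(0.35t).
e^((0.482 − 0.35)t) = 566000/14940 → e^(0.132·t) = 37.885.
0.132·t = ln(37.885) = 3.6346, so t = 3.6346/0.132 = 27.534.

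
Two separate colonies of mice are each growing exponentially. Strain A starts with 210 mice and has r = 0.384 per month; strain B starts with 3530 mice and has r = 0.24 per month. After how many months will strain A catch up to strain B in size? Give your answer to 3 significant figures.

19.6 months

Set 210·e^(0.384t) = 3530·e^(0.24t).
e^((0.384 − 0.24)t) = 3530/210 → e^(0.144·t) = 16.81.
0.144·t = ln(16.81) = 2.8219, so t = 2.8219/0.144 = 19.597.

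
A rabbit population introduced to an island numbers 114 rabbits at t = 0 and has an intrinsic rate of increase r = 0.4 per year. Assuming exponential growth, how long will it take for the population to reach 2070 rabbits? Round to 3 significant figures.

Set N₀·e^(rt) = 2070: e^(0.4·t) = 2070/114 = 18.158.
0.4·t = ln(18.158) = 2.8991, so t = 2.8991/0.4 = 7.2478.

7.25 years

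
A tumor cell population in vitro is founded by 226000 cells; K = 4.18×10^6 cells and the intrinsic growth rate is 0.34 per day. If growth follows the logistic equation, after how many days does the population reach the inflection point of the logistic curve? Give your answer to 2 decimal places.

8.42 days

Logistic growth is fastest at N = K/2 = 2.09×10^6.
A = (K − N₀)/N₀ = 17.496. Set K/(1 + A·e^(−rt)) = K/2 → A·e^(−rt) = 1.
e^(−0.34t) = 1/17.496 = 0.0571573, so t = ln(17.496)/0.34 = 2.8619/0.34 = 8.4175.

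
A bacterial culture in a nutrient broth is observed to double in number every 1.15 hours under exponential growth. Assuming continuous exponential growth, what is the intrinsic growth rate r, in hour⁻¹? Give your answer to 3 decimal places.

0.603 per hour

r = ln(2)/t_d = 0.6931/1.15 = 0.60274.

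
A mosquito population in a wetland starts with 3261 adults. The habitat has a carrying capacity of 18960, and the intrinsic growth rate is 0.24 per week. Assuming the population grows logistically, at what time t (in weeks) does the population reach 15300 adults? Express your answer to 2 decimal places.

12.51 weeks

A = (K − N₀)/N₀ = (18960 − 3261)/3261 = 4.8142.
Solve 18960/(1 + 4.8142·e^(−0.24t)) = 15300: 1 + 4.8142·e^(−0.24t) = 1.2392, so e^(−0.24t) = 0.0496899.
−0.24·t = ln(0.0496899) = -3.002, so t = 3.002/0.24 = 12.508.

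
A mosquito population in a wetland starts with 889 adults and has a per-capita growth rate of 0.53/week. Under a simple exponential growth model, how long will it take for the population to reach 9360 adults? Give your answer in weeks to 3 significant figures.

Set N₀·e^(rt) = 9360: e^(0.53·t) = 9360/889 = 10.529.
0.53·t = ln(10.529) = 2.3541, so t = 2.3541/0.53 = 4.4417.

4.44 weeks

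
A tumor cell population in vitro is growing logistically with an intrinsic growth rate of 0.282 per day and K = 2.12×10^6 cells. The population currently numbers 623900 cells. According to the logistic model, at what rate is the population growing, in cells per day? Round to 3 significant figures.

dN/dt = rN(1 − N/K) = 0.282 × 623900 × (1 − 623900/2.12×10^6).
1 − 623900/2.12×10^6 = 0.70571; dN/dt = 0.282 × 623900 × 0.70571 = 1.24162×10^5.

124000 cells per day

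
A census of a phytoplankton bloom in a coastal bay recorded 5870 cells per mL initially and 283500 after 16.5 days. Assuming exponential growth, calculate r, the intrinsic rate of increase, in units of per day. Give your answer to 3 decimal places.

0.235 per day

From N(t) = N₀·e^(rt): e^(r·16.5) = 283500/5870 = 48.296.
r·16.5 = ln(48.296) = 3.8774, so r = 3.8774/16.5 = 0.23499.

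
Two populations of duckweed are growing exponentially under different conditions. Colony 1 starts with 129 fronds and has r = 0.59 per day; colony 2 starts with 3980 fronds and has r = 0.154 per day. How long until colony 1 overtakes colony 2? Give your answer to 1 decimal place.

7.9 days

Set 129·e^(0.59t) = 3980·e^(0.154t).
e^((0.59 − 0.154)t) = 3980/129 → e^(0.436·t) = 30.853.
0.436·t = ln(30.853) = 3.4292, so t = 3.4292/0.436 = 7.8652.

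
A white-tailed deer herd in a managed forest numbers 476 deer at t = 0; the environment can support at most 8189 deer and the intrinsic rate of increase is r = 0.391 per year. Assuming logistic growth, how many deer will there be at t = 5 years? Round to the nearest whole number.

A = (K − N₀)/N₀ = (8189 − 476)/476 = 16.204.
N(t) = K/(1 + A·e^(−rt)) = 8189/(1 + 16.204×e^(−0.391×5)).
e^(−1.955) = 0.14156; denominator = 1 + 16.204×0.14156 = 3.2939.
N = 8189/3.2939 = 2486.13.

2486 deer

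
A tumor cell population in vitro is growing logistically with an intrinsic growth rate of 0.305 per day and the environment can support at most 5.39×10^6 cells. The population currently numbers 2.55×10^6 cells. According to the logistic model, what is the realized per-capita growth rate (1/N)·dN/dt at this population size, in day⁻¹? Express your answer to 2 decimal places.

0.16 per day

(1/N)·dN/dt = r(1 − N/K) = 0.305 × (1 − 2.55×10^6/5.39×10^6).
= 0.305 × 0.5269 = 0.16071.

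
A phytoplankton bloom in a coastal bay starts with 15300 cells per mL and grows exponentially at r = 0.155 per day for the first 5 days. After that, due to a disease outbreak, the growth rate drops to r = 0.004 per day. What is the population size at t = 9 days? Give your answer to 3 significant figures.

Phase 1: N(5) = 15300·e^(0.155×5) = 15300·e^0.775 = 33210.1.
Phase 2 runs for 9 − 5 = 4 days at r = 0.004.
N(9) = 33210.1·e^(0.004×4) = 33210.1·e^0.016 = 33745.7.

33700 cells per mL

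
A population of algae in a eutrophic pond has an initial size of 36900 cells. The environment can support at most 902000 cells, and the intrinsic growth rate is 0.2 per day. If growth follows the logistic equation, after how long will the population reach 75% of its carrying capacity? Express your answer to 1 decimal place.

A = (K − N₀)/N₀ = (902000 − 36900)/36900 = 23.444.
Solve 902000/(1 + 23.444·e^(−0.2t)) = 676500: 1 + 23.444·e^(−0.2t) = 1.3333, so e^(−0.2t) = 0.014218.
−0.2·t = ln(0.014218) = -4.2532, so t = 4.2532/0.2 = 21.266.

21.3 days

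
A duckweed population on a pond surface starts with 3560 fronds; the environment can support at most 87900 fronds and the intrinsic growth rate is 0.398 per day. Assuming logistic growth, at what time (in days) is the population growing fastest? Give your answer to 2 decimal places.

Logistic growth is fastest at N = K/2 = 43950.
A = (K − N₀)/N₀ = 23.691. Set K/(1 + A·e^(−rt)) = K/2 → A·e^(−rt) = 1.
e^(−0.398t) = 1/23.691 = 0.0422101, so t = ln(23.691)/0.398 = 3.1651/0.398 = 7.9525.

7.95 days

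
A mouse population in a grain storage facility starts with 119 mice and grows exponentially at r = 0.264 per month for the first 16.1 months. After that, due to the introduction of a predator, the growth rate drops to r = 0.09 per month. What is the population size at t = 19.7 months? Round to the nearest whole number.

11539 mice

Phase 1: N(16.1) = 119·e^(0.264×16.1) = 119·e^4.25 = 8345.88.
Phase 2 runs for 19.7 − 16.1 = 3.6 months at r = 0.09.
N(19.7) = 8345.88·e^(0.09×3.6) = 8345.88·e^0.324 = 11539.4.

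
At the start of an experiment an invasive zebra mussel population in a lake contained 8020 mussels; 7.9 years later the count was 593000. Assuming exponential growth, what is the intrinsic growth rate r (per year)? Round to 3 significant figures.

0.545 per year

From N(t) = N₀·e^(rt): e^(r·7.9) = 593000/8020 = 73.94.
r·7.9 = ln(73.94) = 4.3033, so r = 4.3033/7.9 = 0.54472.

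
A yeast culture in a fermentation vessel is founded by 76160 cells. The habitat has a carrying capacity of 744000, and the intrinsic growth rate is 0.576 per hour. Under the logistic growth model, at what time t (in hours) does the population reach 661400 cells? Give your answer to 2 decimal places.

7.38 hours

A = (K − N₀)/N₀ = (744000 − 76160)/76160 = 8.7689.
Solve 744000/(1 + 8.7689·e^(−0.576t)) = 661400: 1 + 8.7689·e^(−0.576t) = 1.1249, so e^(−0.576t) = 0.014242.
−0.576·t = ln(0.014242) = -4.2516, so t = 4.2516/0.576 = 7.3812.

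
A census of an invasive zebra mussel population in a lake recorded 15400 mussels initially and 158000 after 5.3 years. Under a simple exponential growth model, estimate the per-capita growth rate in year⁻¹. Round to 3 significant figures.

0.439 per year

From N(t) = N₀·e^(rt): e^(r·5.3) = 158000/15400 = 10.26.
r·5.3 = ln(10.26) = 2.3282, so r = 2.3282/5.3 = 0.43929.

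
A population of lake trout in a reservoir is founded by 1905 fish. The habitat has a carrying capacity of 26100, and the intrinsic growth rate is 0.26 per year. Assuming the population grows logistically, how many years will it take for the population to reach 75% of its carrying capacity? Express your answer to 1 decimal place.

A = (K − N₀)/N₀ = (26100 − 1905)/1905 = 12.701.
Solve 26100/(1 + 12.701·e^(−0.26t)) = 19575: 1 + 12.701·e^(−0.26t) = 1.3333, so e^(−0.26t) = 0.0262451.
−0.26·t = ln(0.0262451) = -3.6403, so t = 3.6403/0.26 = 14.001.

14.0 years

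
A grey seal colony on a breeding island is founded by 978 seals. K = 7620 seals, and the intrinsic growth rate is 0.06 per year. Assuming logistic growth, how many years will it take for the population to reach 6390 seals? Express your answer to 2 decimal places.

A = (K − N₀)/N₀ = (7620 − 978)/978 = 6.7914.
Solve 7620/(1 + 6.7914·e^(−0.06t)) = 6390: 1 + 6.7914·e^(−0.06t) = 1.1925, so e^(−0.06t) = 0.0283429.
−0.06·t = ln(0.0283429) = -3.5634, so t = 3.5634/0.06 = 59.39.

59.39 years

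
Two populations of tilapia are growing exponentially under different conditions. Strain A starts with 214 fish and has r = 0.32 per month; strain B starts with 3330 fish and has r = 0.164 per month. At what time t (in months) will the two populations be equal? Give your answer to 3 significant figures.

Set 214·e^(0.32t) = 3330·e^(0.164t).
e^((0.32 − 0.164)t) = 3330/214 → e^(0.156·t) = 15.561.
0.156·t = ln(15.561) = 2.7448, so t = 2.7448/0.156 = 17.595.

17.6 months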